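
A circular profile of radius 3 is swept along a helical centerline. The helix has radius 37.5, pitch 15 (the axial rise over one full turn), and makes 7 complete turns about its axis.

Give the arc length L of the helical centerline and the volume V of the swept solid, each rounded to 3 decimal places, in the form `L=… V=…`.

2πR = 2π·37.5 = 235.619449
per-turn = √(235.619449² + 15²) = √(55516.5248 + 225) = √55741.5248 = 236.096431
L = 7 × 236.096431 = 1652.675017
V = π·3² × L = 28.274334 × 1652.675017 = 46728.285240

L=1652.675 V=46728.285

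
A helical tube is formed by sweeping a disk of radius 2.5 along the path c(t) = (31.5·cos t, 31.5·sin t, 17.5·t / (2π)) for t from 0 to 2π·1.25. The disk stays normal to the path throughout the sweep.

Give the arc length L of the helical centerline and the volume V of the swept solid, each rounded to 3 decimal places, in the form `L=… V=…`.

L=248.366 V=4876.648

2πR = 2π·31.5 = 197.920337
per-turn = √(197.920337² + 17.5²) = √(39172.4599 + 306.25) = √39478.7099 = 198.692501
L = 1.25 × 198.692501 = 248.365626
V = π·2.5² × L = 19.634954 × 248.365626 = 4876.647662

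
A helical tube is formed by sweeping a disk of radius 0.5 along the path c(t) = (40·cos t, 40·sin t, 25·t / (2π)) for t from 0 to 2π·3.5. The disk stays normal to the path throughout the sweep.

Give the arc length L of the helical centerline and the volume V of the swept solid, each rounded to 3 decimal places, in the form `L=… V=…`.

L=883.987 V=694.282

2πR = 2π·40 = 251.327412
per-turn = √(251.327412² + 25²) = √(63165.4682 + 625) = √63790.4682 = 252.567750
L = 3.5 × 252.567750 = 883.987124
V = π·0.5² × L = 0.785398 × 883.987124 = 694.281864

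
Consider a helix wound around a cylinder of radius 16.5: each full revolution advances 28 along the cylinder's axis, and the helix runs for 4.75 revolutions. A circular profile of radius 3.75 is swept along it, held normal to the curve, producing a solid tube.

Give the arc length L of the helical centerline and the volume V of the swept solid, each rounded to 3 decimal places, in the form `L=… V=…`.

L=510.089 V=22535.039

2πR = 2π·16.5 = 103.672558
per-turn = √(103.672558² + 28²) = √(10747.9992 + 784) = √11531.9992 = 107.387146
L = 4.75 × 107.387146 = 510.088945
V = π·3.75² × L = 44.178647 × 510.088945 = 22535.039281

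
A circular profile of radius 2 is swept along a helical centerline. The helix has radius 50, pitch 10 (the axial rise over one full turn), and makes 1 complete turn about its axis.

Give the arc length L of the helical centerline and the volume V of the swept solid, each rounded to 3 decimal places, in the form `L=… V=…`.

2πR = 2π·50 = 314.159265
per-turn = √(314.159265² + 10²) = √(98696.0440 + 100) = √98796.0440 = 314.318380
L = 1 × 314.318380 = 314.318380
V = π·2² × L = 12.566371 × 314.318380 = 3949.841254

L=314.318 V=3949.841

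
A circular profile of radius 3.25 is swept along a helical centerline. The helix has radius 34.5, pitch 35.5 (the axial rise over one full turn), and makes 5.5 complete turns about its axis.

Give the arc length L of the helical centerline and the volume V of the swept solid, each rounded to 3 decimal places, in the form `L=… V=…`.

L=1208.116 V=40089.017

2πR = 2π·34.5 = 216.769893
per-turn = √(216.769893² + 35.5²) = √(46989.1866 + 1260.25) = √48249.4366 = 219.657544
L = 5.5 × 219.657544 = 1208.116491
V = π·3.25² × L = 33.183072 × 1208.116491 = 40089.016992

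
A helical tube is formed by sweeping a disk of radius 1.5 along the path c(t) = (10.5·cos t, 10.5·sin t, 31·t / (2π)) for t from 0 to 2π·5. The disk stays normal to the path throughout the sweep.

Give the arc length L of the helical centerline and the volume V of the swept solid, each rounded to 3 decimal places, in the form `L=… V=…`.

2πR = 2π·10.5 = 65.973446
per-turn = √(65.973446² + 31²) = √(4352.4955 + 961) = √5313.4955 = 72.893728
L = 5 × 72.893728 = 364.468639
V = π·1.5² × L = 7.068583 × 364.468639 = 2576.276994

L=364.469 V=2576.277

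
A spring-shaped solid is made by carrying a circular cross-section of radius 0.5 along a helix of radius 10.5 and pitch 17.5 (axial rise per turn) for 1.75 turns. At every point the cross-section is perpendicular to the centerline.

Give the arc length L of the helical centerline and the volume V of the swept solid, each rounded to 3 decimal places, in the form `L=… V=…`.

2πR = 2π·10.5 = 65.973446
per-turn = √(65.973446² + 17.5²) = √(4352.4955 + 306.25) = √4658.7455 = 68.255004
L = 1.75 × 68.255004 = 119.446257
V = π·0.5² × L = 0.785398 × 119.446257 = 93.812871

L=119.446 V=93.813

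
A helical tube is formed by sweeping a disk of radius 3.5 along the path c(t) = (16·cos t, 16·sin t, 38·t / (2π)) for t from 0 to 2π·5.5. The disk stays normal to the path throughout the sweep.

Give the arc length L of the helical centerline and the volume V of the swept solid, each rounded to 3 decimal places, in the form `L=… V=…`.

L=591.102 V=22748.280

2πR = 2π·16 = 100.530965
per-turn = √(100.530965² + 38²) = √(10106.4749 + 1444) = √11550.4749 = 107.473136
L = 5.5 × 107.473136 = 591.102247
V = π·3.5² × L = 38.484510 × 591.102247 = 22748.280324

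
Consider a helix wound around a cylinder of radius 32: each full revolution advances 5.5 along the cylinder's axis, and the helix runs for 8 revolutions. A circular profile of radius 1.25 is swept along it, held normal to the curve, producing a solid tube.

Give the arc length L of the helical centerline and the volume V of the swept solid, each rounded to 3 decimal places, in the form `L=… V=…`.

L=1609.097 V=7898.637

2πR = 2π·32 = 201.061930
per-turn = √(201.061930² + 5.5²) = √(40425.8996 + 30.25) = √40456.1496 = 201.137141
L = 8 × 201.137141 = 1609.097131
V = π·1.25² × L = 4.908739 × 1609.097131 = 7898.637070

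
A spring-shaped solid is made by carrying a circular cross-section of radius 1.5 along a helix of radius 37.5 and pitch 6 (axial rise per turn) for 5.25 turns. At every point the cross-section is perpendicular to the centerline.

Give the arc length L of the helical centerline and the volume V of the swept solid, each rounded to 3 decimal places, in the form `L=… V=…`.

L=1237.403 V=8746.687

2πR = 2π·37.5 = 235.619449
per-turn = √(235.619449² + 6²) = √(55516.5248 + 36) = √55552.5248 = 235.695831
L = 5.25 × 235.695831 = 1237.403113
V = π·1.5² × L = 7.068583 × 1237.403113 = 8746.687190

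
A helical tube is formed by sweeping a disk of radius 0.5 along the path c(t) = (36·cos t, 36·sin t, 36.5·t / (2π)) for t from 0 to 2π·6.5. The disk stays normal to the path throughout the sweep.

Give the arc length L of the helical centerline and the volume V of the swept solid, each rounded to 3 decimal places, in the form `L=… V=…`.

2πR = 2π·36 = 226.194671
per-turn = √(226.194671² + 36.5²) = √(51164.0292 + 1332.25) = √52496.2792 = 229.120665
L = 6.5 × 229.120665 = 1489.284324
V = π·0.5² × L = 0.785398 × 1489.284324 = 1169.681173

L=1489.284 V=1169.681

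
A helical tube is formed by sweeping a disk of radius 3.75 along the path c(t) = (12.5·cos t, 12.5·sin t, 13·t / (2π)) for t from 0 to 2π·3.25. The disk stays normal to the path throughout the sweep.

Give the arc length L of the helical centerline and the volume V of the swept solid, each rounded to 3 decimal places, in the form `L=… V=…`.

L=258.727 V=11430.227

2πR = 2π·12.5 = 78.539816
per-turn = √(78.539816² + 13²) = √(6168.5028 + 169) = √6337.5028 = 79.608434
L = 3.25 × 79.608434 = 258.727410
V = π·3.75² × L = 44.178647 × 258.727410 = 11430.226846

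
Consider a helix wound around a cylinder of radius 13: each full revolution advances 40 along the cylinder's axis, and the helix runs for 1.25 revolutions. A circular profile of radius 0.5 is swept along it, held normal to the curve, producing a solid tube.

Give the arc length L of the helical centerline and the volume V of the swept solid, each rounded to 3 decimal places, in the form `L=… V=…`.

2πR = 2π·13 = 81.681409
per-turn = √(81.681409² + 40²) = √(6671.8526 + 1600) = √8271.8526 = 90.949726
L = 1.25 × 90.949726 = 113.687157
V = π·0.5² × L = 0.785398 × 113.687157 = 89.289684

L=113.687 V=89.290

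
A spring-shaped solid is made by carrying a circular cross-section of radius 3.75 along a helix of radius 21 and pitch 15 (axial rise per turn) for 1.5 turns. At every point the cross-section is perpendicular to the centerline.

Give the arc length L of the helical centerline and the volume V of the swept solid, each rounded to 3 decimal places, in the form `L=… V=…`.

2πR = 2π·21 = 131.946891
per-turn = √(131.946891² + 15²) = √(17409.9822 + 225) = √17634.9822 = 132.796770
L = 1.5 × 132.796770 = 199.195155
V = π·3.75² × L = 44.178647 × 199.195155 = 8800.172386

L=199.195 V=8800.172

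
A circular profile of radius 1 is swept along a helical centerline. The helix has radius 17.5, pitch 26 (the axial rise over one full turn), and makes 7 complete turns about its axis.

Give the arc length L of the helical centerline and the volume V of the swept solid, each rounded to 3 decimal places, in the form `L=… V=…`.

L=790.915 V=2484.734

2πR = 2π·17.5 = 109.955743
per-turn = √(109.955743² + 26²) = √(12090.2654 + 676) = √12766.2654 = 112.987899
L = 7 × 112.987899 = 790.915295
V = π·1² × L = 3.141593 × 790.915295 = 2484.733681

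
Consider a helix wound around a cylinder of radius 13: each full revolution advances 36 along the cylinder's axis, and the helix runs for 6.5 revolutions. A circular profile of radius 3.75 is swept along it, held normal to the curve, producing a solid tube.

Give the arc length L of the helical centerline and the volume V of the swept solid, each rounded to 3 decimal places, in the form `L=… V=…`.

L=580.208 V=25632.821

2πR = 2π·13 = 81.681409
per-turn = √(81.681409² + 36²) = √(6671.8526 + 1296) = √7967.8526 = 89.262829
L = 6.5 × 89.262829 = 580.208386
V = π·3.75² × L = 44.178647 × 580.208386 = 25632.821297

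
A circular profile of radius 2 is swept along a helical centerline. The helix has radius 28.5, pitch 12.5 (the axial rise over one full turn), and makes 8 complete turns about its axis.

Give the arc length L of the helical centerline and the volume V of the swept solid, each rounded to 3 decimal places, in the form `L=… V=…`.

2πR = 2π·28.5 = 179.070781
per-turn = √(179.070781² + 12.5²) = √(32066.3447 + 156.25) = √32222.5947 = 179.506531
L = 8 × 179.506531 = 1436.052249
V = π·2² × L = 12.566371 × 1436.052249 = 18045.964778

L=1436.052 V=18045.965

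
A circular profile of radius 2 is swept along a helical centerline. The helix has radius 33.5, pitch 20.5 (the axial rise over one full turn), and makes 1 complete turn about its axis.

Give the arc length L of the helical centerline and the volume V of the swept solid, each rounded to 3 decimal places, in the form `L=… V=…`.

L=211.483 V=2657.569

2πR = 2π·33.5 = 210.486708
per-turn = √(210.486708² + 20.5²) = √(44304.6542 + 420.25) = √44724.9042 = 211.482633
L = 1 × 211.482633 = 211.482633
V = π·2² × L = 12.566371 × 211.482633 = 2657.569148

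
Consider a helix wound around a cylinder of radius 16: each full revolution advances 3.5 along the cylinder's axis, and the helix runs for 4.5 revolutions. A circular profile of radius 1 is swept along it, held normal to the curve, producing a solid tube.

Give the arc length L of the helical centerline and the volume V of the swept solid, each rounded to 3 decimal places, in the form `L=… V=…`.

2πR = 2π·16 = 100.530965
per-turn = √(100.530965² + 3.5²) = √(10106.4749 + 12.25) = √10118.7249 = 100.591873
L = 4.5 × 100.591873 = 452.663428
V = π·1² × L = 3.141593 × 452.663428 = 1422.084101

L=452.663 V=1422.084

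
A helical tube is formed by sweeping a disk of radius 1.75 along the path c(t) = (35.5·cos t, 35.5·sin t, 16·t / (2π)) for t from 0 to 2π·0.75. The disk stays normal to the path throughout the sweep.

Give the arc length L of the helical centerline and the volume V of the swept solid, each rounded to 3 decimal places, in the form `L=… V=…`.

L=167.720 V=1613.652

2πR = 2π·35.5 = 223.053078
per-turn = √(223.053078² + 16²) = √(49752.6758 + 256) = √50008.6758 = 223.626197
L = 0.75 × 223.626197 = 167.719647
V = π·1.75² × L = 9.621128 × 167.719647 = 1613.652112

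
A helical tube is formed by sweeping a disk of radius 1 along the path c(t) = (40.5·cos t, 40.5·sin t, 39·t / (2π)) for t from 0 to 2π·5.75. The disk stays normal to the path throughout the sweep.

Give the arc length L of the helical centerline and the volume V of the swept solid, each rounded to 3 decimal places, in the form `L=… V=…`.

L=1480.281 V=4650.441

2πR = 2π·40.5 = 254.469005
per-turn = √(254.469005² + 39²) = √(64754.4745 + 1521) = √66275.4745 = 257.440235
L = 5.75 × 257.440235 = 1480.281350
V = π·1² × L = 3.141593 × 1480.281350 = 4650.441014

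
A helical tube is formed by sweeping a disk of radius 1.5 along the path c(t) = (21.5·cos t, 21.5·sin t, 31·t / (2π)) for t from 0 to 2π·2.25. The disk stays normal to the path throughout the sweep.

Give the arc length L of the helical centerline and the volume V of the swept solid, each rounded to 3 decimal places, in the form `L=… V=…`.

L=311.850 V=2204.334

2πR = 2π·21.5 = 135.088484
per-turn = √(135.088484² + 31²) = √(18248.8985 + 961) = √19209.8985 = 138.599778
L = 2.25 × 138.599778 = 311.849501
V = π·1.5² × L = 7.068583 × 311.849501 = 2204.334229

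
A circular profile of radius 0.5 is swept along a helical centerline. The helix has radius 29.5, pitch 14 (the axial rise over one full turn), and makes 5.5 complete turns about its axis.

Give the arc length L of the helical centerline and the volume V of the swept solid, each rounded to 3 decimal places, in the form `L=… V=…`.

L=1022.351 V=802.952

2πR = 2π·29.5 = 185.353967
per-turn = √(185.353967² + 14²) = √(34356.0929 + 196) = √34552.0929 = 185.881933
L = 5.5 × 185.881933 = 1022.350630
V = π·0.5² × L = 0.785398 × 1022.350630 = 802.952307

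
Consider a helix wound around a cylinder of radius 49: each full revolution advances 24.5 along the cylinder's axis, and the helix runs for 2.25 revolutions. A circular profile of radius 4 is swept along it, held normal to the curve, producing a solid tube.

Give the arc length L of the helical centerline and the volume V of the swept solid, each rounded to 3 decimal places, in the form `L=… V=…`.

L=694.911 V=34930.040

2πR = 2π·49 = 307.876080
per-turn = √(307.876080² + 24.5²) = √(94787.6807 + 600.25) = √95387.9307 = 308.849366
L = 2.25 × 308.849366 = 694.911073
V = π·4² × L = 50.265482 × 694.911073 = 34930.040336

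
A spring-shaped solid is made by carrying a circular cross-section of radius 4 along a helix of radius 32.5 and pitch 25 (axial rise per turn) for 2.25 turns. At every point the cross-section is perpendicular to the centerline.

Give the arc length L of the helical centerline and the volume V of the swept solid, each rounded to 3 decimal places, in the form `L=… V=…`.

L=462.888 V=23267.308

2πR = 2π·32.5 = 204.203522
per-turn = √(204.203522² + 25²) = √(41699.0786 + 625) = √42324.0786 = 205.728167
L = 2.25 × 205.728167 = 462.888375
V = π·4² × L = 50.265482 × 462.888375 = 23267.307503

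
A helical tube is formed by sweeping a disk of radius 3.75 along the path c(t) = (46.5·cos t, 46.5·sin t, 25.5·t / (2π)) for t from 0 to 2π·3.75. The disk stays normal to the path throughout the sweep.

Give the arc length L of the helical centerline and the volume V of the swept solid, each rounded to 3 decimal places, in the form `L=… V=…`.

L=1099.796 V=48587.478

2πR = 2π·46.5 = 292.168117
per-turn = √(292.168117² + 25.5²) = √(85362.2085 + 650.25) = √86012.4585 = 293.278807
L = 3.75 × 293.278807 = 1099.795525
V = π·3.75² × L = 44.178647 × 1099.795525 = 48587.477939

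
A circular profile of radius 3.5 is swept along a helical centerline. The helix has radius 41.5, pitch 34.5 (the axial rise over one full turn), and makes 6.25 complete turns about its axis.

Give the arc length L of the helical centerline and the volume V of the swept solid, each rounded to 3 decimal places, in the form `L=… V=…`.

2πR = 2π·41.5 = 260.752190
per-turn = √(260.752190² + 34.5²) = √(67991.7047 + 1190.25) = √69181.9547 = 263.024628
L = 6.25 × 263.024628 = 1643.903922
V = π·3.5² × L = 38.484510 × 1643.903922 = 63264.836953

L=1643.904 V=63264.837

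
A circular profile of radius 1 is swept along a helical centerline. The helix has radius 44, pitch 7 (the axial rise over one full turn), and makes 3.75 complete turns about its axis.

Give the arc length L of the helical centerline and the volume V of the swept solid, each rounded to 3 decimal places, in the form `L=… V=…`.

2πR = 2π·44 = 276.460154
per-turn = √(276.460154² + 7²) = √(76430.2165 + 49) = √76479.2165 = 276.548760
L = 3.75 × 276.548760 = 1037.057849
V = π·1² × L = 3.141593 × 1037.057849 = 3258.013319

L=1037.058 V=3258.013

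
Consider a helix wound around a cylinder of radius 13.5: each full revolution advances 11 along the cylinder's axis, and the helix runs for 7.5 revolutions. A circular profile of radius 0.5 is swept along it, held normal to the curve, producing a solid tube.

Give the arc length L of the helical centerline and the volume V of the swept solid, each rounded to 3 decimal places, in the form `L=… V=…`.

2πR = 2π·13.5 = 84.823002
per-turn = √(84.823002² + 11²) = √(7194.9416 + 121) = √7315.9416 = 85.533278
L = 7.5 × 85.533278 = 641.499583
V = π·0.5² × L = 0.785398 × 641.499583 = 503.832595

L=641.500 V=503.833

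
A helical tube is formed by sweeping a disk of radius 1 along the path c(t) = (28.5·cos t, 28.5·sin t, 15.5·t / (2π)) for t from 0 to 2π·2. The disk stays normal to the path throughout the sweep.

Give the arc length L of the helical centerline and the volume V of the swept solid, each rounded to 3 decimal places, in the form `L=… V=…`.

2πR = 2π·28.5 = 179.070781
per-turn = √(179.070781² + 15.5²) = √(32066.3447 + 240.25) = √32306.5947 = 179.740354
L = 2 × 179.740354 = 359.480707
V = π·1² × L = 3.141593 × 359.480707 = 1129.341949

L=359.481 V=1129.342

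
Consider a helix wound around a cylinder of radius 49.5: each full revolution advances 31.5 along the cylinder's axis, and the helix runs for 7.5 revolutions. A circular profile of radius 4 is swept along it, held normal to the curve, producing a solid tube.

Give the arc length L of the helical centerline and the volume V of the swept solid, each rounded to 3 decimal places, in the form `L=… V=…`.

2πR = 2π·49.5 = 311.017673
per-turn = √(311.017673² + 31.5²) = √(96731.9927 + 992.25) = √97724.2427 = 312.608769
L = 7.5 × 312.608769 = 2344.565771
V = π·4² × L = 50.265482 × 2344.565771 = 117850.729625

L=2344.566 V=117850.730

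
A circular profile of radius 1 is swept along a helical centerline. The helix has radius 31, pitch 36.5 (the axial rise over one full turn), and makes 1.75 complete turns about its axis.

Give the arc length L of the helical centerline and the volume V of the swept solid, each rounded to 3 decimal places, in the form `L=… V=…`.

L=346.796 V=1089.492

2πR = 2π·31 = 194.778745
per-turn = √(194.778745² + 36.5²) = √(37938.7593 + 1332.25) = √39271.0093 = 198.169143
L = 1.75 × 198.169143 = 346.796001
V = π·1² × L = 3.141593 × 346.796001 = 1089.491768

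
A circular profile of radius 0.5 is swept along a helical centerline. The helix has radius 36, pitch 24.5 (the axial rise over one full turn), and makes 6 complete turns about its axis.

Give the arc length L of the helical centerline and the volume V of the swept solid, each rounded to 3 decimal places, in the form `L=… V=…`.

2πR = 2π·36 = 226.194671
per-turn = √(226.194671² + 24.5²) = √(51164.0292 + 600.25) = √51764.2792 = 227.517646
L = 6 × 227.517646 = 1365.105876
V = π·0.5² × L = 0.785398 × 1365.105876 = 1072.151648

L=1365.106 V=1072.152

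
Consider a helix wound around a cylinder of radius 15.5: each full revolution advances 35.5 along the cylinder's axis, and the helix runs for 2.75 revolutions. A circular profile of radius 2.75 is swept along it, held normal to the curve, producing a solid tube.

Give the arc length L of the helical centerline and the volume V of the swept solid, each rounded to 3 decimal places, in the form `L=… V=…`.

2πR = 2π·15.5 = 97.389372
per-turn = √(97.389372² + 35.5²) = √(9484.6898 + 1260.25) = √10744.9398 = 103.657802
L = 2.75 × 103.657802 = 285.058954
V = π·2.75² × L = 23.758294 × 285.058954 = 6772.514571

L=285.059 V=6772.515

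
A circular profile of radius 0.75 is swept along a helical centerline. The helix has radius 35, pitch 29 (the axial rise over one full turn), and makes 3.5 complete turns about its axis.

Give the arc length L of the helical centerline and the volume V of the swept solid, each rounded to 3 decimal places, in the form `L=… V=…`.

L=776.354 V=1371.930

2πR = 2π·35 = 219.911486
per-turn = √(219.911486² + 29²) = √(48361.0616 + 841) = √49202.0616 = 221.815377
L = 3.5 × 221.815377 = 776.353820
V = π·0.75² × L = 1.767146 × 776.353820 = 1371.930445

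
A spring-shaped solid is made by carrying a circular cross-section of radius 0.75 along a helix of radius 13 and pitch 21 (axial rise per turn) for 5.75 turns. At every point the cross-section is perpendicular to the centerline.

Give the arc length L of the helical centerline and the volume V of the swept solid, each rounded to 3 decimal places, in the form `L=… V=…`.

2πR = 2π·13 = 81.681409
per-turn = √(81.681409² + 21²) = √(6671.8526 + 441) = √7112.8526 = 84.337729
L = 5.75 × 84.337729 = 484.941943
V = π·0.75² × L = 1.767146 × 484.941943 = 856.963151

L=484.942 V=856.963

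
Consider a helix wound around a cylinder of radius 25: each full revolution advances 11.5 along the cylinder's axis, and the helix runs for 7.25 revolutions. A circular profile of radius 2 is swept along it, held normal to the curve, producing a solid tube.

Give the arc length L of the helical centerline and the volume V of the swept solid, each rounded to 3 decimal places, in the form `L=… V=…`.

2πR = 2π·25 = 157.079633
per-turn = √(157.079633² + 11.5²) = √(24674.0110 + 132.25) = √24806.2610 = 157.500035
L = 7.25 × 157.500035 = 1141.875253
V = π·2² × L = 12.566371 × 1141.875253 = 14349.227628

L=1141.875 V=14349.228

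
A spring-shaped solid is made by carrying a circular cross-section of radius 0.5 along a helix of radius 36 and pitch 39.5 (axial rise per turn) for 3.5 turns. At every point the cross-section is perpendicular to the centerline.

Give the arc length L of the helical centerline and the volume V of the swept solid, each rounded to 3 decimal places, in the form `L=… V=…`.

2πR = 2π·36 = 226.194671
per-turn = √(226.194671² + 39.5²) = √(51164.0292 + 1560.25) = √52724.2792 = 229.617681
L = 3.5 × 229.617681 = 803.661882
V = π·0.5² × L = 0.785398 × 803.661882 = 631.194566

L=803.662 V=631.195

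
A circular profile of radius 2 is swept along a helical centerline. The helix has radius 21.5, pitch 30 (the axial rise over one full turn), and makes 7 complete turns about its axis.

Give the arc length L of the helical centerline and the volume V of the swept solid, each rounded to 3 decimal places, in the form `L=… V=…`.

L=968.657 V=12172.501

2πR = 2π·21.5 = 135.088484
per-turn = √(135.088484² + 30²) = √(18248.8985 + 900) = √19148.8985 = 138.379545
L = 7 × 138.379545 = 968.656817
V = π·2² × L = 12.566371 × 968.656817 = 12172.500556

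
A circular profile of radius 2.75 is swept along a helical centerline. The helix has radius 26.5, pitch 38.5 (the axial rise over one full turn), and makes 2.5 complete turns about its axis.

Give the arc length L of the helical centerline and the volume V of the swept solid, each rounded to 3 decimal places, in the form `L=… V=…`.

L=427.244 V=10150.585

2πR = 2π·26.5 = 166.504411
per-turn = √(166.504411² + 38.5²) = √(27723.7188 + 1482.25) = √29205.9688 = 170.897539
L = 2.5 × 170.897539 = 427.243847
V = π·2.75² × L = 23.758294 × 427.243847 = 10150.585115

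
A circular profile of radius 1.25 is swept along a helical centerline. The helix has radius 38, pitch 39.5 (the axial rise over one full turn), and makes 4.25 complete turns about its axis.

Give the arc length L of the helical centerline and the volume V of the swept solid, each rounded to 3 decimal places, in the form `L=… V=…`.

L=1028.527 V=5048.771

2πR = 2π·38 = 238.761042
per-turn = √(238.761042² + 39.5²) = √(57006.8350 + 1560.25) = √58567.0850 = 242.006374
L = 4.25 × 242.006374 = 1028.527089
V = π·1.25² × L = 4.908739 × 1028.527089 = 5048.770543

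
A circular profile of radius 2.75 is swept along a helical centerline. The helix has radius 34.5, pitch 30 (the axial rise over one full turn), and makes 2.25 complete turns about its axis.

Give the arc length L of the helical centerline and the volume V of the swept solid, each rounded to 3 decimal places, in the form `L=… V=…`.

L=492.381 V=11698.132

2πR = 2π·34.5 = 216.769893
per-turn = √(216.769893² + 30²) = √(46989.1866 + 900) = √47889.1866 = 218.835981
L = 2.25 × 218.835981 = 492.380957
V = π·2.75² × L = 23.758294 × 492.380957 = 11698.131757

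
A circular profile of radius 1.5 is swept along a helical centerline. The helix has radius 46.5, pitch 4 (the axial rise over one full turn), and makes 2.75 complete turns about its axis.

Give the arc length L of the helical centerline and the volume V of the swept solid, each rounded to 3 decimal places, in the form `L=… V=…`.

2πR = 2π·46.5 = 292.168117
per-turn = √(292.168117² + 4²) = √(85362.2085 + 16) = √85378.2085 = 292.195497
L = 2.75 × 292.195497 = 803.537617
V = π·1.5² × L = 7.068583 × 803.537617 = 5679.872716

L=803.538 V=5679.873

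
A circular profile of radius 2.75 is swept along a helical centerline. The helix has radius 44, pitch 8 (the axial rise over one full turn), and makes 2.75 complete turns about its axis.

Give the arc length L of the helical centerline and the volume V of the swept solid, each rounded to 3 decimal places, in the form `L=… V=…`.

L=760.584 V=18070.171

2πR = 2π·44 = 276.460154
per-turn = √(276.460154² + 8²) = √(76430.2165 + 64) = √76494.2165 = 276.575878
L = 2.75 × 276.575878 = 760.583665
V = π·2.75² × L = 23.758294 × 760.583665 = 18070.170672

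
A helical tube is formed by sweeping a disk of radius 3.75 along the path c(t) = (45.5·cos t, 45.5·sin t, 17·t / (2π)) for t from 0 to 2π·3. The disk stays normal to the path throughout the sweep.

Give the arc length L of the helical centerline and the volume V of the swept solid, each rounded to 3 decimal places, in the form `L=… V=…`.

L=859.170 V=37956.959

2πR = 2π·45.5 = 285.884931
per-turn = √(285.884931² + 17²) = √(81730.1940 + 289) = √82019.1940 = 286.389934
L = 3 × 286.389934 = 859.169801
V = π·3.75² × L = 44.178647 × 859.169801 = 37956.959072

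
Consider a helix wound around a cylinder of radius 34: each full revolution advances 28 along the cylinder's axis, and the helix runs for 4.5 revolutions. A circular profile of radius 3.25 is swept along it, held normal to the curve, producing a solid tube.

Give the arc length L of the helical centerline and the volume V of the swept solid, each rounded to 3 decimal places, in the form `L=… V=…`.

L=969.550 V=32172.632

2πR = 2π·34 = 213.628300
per-turn = √(213.628300² + 28²) = √(45637.0508 + 784) = √46421.0508 = 215.455450
L = 4.5 × 215.455450 = 969.549523
V = π·3.25² × L = 33.183072 × 969.549523 = 32172.632023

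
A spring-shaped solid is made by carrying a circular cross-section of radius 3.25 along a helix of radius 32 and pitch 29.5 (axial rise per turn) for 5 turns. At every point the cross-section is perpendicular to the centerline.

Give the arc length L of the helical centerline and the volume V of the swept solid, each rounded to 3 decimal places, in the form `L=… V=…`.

L=1016.073 V=33716.414

2πR = 2π·32 = 201.061930
per-turn = √(201.061930² + 29.5²) = √(40425.8996 + 870.25) = √41296.1496 = 203.214541
L = 5 × 203.214541 = 1016.072704
V = π·3.25² × L = 33.183072 × 1016.072704 = 33716.414118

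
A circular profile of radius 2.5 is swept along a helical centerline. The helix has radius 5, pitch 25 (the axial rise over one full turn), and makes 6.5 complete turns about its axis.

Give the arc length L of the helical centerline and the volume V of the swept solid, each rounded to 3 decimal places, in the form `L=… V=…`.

L=260.970 V=5124.134

2πR = 2π·5 = 31.415927
per-turn = √(31.415927² + 25²) = √(986.9604 + 625) = √1611.9604 = 40.149227
L = 6.5 × 40.149227 = 260.969976
V = π·2.5² × L = 19.634954 × 260.969976 = 5124.133505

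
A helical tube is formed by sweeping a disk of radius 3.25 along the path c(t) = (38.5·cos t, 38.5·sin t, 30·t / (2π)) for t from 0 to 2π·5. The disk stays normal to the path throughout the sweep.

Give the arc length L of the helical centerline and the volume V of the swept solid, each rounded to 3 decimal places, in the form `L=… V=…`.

L=1218.779 V=40442.830

2πR = 2π·38.5 = 241.902634
per-turn = √(241.902634² + 30²) = √(58516.8845 + 900) = √59416.8845 = 243.755789
L = 5 × 243.755789 = 1218.778943
V = π·3.25² × L = 33.183072 × 1218.778943 = 40442.829916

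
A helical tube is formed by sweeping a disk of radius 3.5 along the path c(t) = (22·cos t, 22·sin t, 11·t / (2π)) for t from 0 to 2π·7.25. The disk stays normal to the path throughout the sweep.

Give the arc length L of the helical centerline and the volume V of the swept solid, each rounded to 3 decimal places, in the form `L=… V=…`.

L=1005.336 V=38689.871

2πR = 2π·22 = 138.230077
per-turn = √(138.230077² + 11²) = √(19107.5541 + 121) = √19228.5541 = 138.667062
L = 7.25 × 138.667062 = 1005.336200
V = π·3.5² × L = 38.484510 × 1005.336200 = 38689.871067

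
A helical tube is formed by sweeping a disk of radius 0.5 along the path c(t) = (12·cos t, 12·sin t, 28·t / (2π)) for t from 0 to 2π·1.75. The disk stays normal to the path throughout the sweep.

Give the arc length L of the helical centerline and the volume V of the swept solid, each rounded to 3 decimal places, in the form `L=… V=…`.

L=140.751 V=110.546

2πR = 2π·12 = 75.398224
per-turn = √(75.398224² + 28²) = √(5684.8921 + 784) = √6468.8921 = 80.429423
L = 1.75 × 80.429423 = 140.751491
V = π·0.5² × L = 0.785398 × 140.751491 = 110.545962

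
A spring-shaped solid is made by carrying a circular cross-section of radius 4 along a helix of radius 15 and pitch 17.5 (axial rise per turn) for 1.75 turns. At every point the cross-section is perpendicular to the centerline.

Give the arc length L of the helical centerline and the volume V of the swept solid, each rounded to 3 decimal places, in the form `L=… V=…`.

L=167.753 V=8432.173

2πR = 2π·15 = 94.247780
per-turn = √(94.247780² + 17.5²) = √(8882.6440 + 306.25) = √9188.8940 = 95.858719
L = 1.75 × 95.858719 = 167.752758
V = π·4² × L = 50.265482 × 167.752758 = 8432.173305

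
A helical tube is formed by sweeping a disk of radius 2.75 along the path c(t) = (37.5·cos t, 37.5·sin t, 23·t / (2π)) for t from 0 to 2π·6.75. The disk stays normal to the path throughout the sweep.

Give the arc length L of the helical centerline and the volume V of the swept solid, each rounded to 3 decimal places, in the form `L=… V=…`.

2πR = 2π·37.5 = 235.619449
per-turn = √(235.619449² + 23²) = √(55516.5248 + 529) = √56045.5248 = 236.739360
L = 6.75 × 236.739360 = 1597.990683
V = π·2.75² × L = 23.758294 × 1597.990683 = 37965.533154

L=1597.991 V=37965.533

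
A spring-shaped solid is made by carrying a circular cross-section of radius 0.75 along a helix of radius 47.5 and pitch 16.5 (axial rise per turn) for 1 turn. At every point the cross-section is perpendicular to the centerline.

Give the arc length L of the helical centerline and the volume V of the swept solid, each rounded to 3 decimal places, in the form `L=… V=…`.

L=298.907 V=528.212

2πR = 2π·47.5 = 298.451302
per-turn = √(298.451302² + 16.5²) = √(89073.1797 + 272.25) = √89345.4297 = 298.907059
L = 1 × 298.907059 = 298.907059
V = π·0.75² × L = 1.767146 × 298.907059 = 528.212374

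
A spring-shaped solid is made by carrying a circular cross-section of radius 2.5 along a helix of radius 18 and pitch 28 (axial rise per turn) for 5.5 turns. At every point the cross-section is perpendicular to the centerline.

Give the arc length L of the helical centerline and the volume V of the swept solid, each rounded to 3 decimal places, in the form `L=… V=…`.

2πR = 2π·18 = 113.097336
per-turn = √(113.097336² + 28²) = √(12791.0073 + 784) = √13575.0073 = 116.511833
L = 5.5 × 116.511833 = 640.815083
V = π·2.5² × L = 19.634954 × 640.815083 = 12582.374737

L=640.815 V=12582.375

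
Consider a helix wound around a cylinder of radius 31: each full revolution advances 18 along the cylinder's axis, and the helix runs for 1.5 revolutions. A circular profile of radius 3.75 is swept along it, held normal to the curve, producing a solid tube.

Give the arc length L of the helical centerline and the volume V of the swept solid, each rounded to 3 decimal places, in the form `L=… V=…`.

2πR = 2π·31 = 194.778745
per-turn = √(194.778745² + 18²) = √(37938.7593 + 324) = √38262.7593 = 195.608689
L = 1.5 × 195.608689 = 293.413034
V = π·3.75² × L = 44.178647 × 293.413034 = 12962.590759

L=293.413 V=12962.591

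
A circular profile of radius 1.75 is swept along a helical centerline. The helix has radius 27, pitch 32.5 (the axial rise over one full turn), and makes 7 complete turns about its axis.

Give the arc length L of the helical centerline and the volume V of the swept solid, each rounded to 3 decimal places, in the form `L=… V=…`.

L=1209.117 V=11633.072

2πR = 2π·27 = 169.646003
per-turn = √(169.646003² + 32.5²) = √(28779.7664 + 1056.25) = √29836.0164 = 172.731052
L = 7 × 172.731052 = 1209.117366
V = π·1.75² × L = 9.621128 × 1209.117366 = 11633.072345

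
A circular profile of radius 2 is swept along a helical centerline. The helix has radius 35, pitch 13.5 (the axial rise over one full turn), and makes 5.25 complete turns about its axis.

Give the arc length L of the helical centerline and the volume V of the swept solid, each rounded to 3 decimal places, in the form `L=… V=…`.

2πR = 2π·35 = 219.911486
per-turn = √(219.911486² + 13.5²) = √(48361.0616 + 182.25) = √48543.3116 = 220.325467
L = 5.25 × 220.325467 = 1156.708704
V = π·2² × L = 12.566371 × 1156.708704 = 14535.630262

L=1156.709 V=14535.630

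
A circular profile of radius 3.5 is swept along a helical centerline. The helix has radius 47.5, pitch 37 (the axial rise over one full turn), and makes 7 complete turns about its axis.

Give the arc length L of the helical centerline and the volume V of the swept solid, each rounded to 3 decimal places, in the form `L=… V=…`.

L=2105.152 V=81015.760

2πR = 2π·47.5 = 298.451302
per-turn = √(298.451302² + 37²) = √(89073.1797 + 1369) = √90442.1797 = 300.736063
L = 7 × 300.736063 = 2105.152443
V = π·3.5² × L = 38.484510 × 2105.152443 = 81015.760240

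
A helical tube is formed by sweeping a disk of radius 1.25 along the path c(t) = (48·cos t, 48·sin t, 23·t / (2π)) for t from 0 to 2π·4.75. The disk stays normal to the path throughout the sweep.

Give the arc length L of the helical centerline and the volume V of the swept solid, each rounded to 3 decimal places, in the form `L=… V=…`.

L=1436.726 V=7052.512

2πR = 2π·48 = 301.592895
per-turn = √(301.592895² + 23²) = √(90958.2742 + 529) = √91487.2742 = 302.468633
L = 4.75 × 302.468633 = 1436.726008
V = π·1.25² × L = 4.908739 × 1436.726008 = 7052.512302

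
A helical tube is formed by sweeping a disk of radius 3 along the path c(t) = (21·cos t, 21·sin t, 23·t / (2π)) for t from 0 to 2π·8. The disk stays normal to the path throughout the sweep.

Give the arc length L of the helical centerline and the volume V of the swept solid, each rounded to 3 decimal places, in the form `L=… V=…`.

2πR = 2π·21 = 131.946891
per-turn = √(131.946891² + 23²) = √(17409.9822 + 529) = √17938.9822 = 133.936486
L = 8 × 133.936486 = 1071.491884
V = π·3² × L = 28.274334 × 1071.491884 = 30295.719293

L=1071.492 V=30295.719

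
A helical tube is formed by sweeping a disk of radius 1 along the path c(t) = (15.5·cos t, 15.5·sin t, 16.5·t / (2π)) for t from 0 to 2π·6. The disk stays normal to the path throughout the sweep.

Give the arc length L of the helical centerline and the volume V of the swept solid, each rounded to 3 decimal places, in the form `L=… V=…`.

L=592.663 V=1861.907

2πR = 2π·15.5 = 97.389372
per-turn = √(97.389372² + 16.5²) = √(9484.6898 + 272.25) = √9756.9398 = 98.777223
L = 6 × 98.777223 = 592.663339
V = π·1² × L = 3.141593 × 592.663339 = 1861.906793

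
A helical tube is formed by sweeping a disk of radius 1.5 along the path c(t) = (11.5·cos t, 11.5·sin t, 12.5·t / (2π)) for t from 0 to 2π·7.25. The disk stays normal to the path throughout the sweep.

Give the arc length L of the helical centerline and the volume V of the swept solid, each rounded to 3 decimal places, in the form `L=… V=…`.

L=531.642 V=3757.953

2πR = 2π·11.5 = 72.256631
per-turn = √(72.256631² + 12.5²) = √(5221.0207 + 156.25) = √5377.2707 = 73.329876
L = 7.25 × 73.329876 = 531.641602
V = π·1.5² × L = 7.068583 × 531.641602 = 3757.953038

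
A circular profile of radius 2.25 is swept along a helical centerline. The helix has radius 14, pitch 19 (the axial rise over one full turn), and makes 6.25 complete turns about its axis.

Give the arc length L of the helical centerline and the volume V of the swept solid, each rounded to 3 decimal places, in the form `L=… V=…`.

L=562.457 V=8945.497

2πR = 2π·14 = 87.964594
per-turn = √(87.964594² + 19²) = √(7737.7699 + 361) = √8098.7699 = 89.993166
L = 6.25 × 89.993166 = 562.457285
V = π·2.25² × L = 15.904313 × 562.457285 = 8945.496600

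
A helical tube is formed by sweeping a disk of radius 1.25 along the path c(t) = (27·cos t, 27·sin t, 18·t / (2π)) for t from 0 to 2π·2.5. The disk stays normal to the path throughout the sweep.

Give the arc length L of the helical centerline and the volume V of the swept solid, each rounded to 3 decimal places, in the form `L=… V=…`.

L=426.496 V=2093.556

2πR = 2π·27 = 169.646003
per-turn = √(169.646003² + 18²) = √(28779.7664 + 324) = √29103.7664 = 170.598260
L = 2.5 × 170.598260 = 426.495651
V = π·1.25² × L = 4.908739 × 426.495651 = 2093.555631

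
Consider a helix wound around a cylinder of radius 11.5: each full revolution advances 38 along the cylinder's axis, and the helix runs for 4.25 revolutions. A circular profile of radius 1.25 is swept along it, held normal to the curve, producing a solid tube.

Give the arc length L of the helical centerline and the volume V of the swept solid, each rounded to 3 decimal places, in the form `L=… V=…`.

2πR = 2π·11.5 = 72.256631
per-turn = √(72.256631² + 38²) = √(5221.0207 + 1444) = √6665.0207 = 81.639578
L = 4.25 × 81.639578 = 346.968207
V = π·1.25² × L = 4.908739 × 346.968207 = 1703.176205

L=346.968 V=1703.176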